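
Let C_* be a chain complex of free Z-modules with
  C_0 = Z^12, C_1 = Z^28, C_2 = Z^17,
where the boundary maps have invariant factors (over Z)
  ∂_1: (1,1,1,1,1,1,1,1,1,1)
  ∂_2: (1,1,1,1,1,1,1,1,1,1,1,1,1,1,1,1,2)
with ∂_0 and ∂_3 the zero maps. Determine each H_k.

H_0 = Z^2,  H_1 = Z × Z/2,  H_2 = 0.

H_0: b_0 = 12 − 0 − 10 = 2; torsion from ∂_1 factors > 1: none. So H_0 = Z^2.
H_1: b_1 = 28 − 10 − 17 = 1; torsion from ∂_2 factors > 1: [2]. So H_1 = Z × Z/2.
H_2: b_2 = 17 − 17 − 0 = 0; torsion from ∂_3 factors > 1: none. So H_2 = 0.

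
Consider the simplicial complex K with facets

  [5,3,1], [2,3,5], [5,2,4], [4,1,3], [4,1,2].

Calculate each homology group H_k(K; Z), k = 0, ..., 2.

H_0 = Z,  H_1 = Z,  H_2 = 0.

Fix the vertex order 1 < 2 < 3 < 4 < 5 and write every simplex with vertices in increasing order. Then dim K = 2 and the simplices of K are:

  0-simplices (5): [1], [2], [3], [4], [5]
  1-simplices (10): [1,2], [1,3], [1,4], [1,5], [2,3], [2,4], [2,5], [3,4], [3,5], [4,5]
  2-simplices (5): [1,2,4], [1,3,4], [1,3,5], [2,3,5], [2,4,5]

so the chain groups are C_0 ≅ Z^5, C_1 ≅ Z^10, C_2 ≅ Z^5.

Boundary ∂_1: C_1 → C_0 is given by ∂[p,q] = [q] − [p].
The 5×10 boundary matrix has rank 4 and Smith normal form diag(1,1,1,1).

Boundary ∂_2: C_2 → C_1 maps a triangle to the signed sum of its edges. For instance
  ∂[2,4,5] = [4,5] − [2,5] + [2,4],
  ∂[1,3,5] = [3,5] − [1,5] + [1,3].
As a 10×5 matrix over Z this has rank 5, with invariant factors (1,1,1,1,1).

Reading off H_k = ker ∂_k / im ∂_{k+1}:

  H_0: rank C_0 − rank ∂_1 = 5 − 4 = 1, and the invariant factors of ∂_1 are all 1, so H_0 ≅ Z.
  H_1: rank ker ∂_1 − rank ∂_2 = (10 − 4) − 5 = 1, and the invariant factors of ∂_2 are all 1, so H_1 ≅ Z.
  H_2: rank ker ∂_2 − rank ∂_3 = (5 − 5) − 0 = 0, and there is no ∂_3, so H_2 ≅ 0.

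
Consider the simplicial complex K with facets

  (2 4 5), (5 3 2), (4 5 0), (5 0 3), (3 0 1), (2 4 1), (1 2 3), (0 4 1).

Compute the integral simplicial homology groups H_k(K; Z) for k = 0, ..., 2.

H_0 ≅ Z,  H_1 = 0,  H_2 ≅ Z.

Order the vertices as 0 < 1 < 2 < 3 < 4 < 5. Listing each simplex with vertices in this order, K has dimension 2 with simplices:

  0-simplices (6): [0], [1], [2], [3], [4], [5]
  1-simplices (12): [0,1], [0,3], [0,4], [0,5], [1,2], [1,3], [1,4], [2,3], [2,4], [2,5], [3,5], [4,5]
  2-simplices (8): [0,1,3], [0,1,4], [0,3,5], [0,4,5], [1,2,3], [1,2,4], [2,3,5], [2,4,5]

Hence C_0 ≅ Z^6, C_1 ≅ Z^12, C_2 ≅ Z^8.

∂_1: C_1 → C_0 maps an edge to its endpoints' difference, ∂[p,q] = q − p. For instance
  ∂[1,2] = [2] − [1].
The resulting 6×12 matrix has rank 5, and its Smith normal form has invariant factors (1,1,1,1,1).

The boundary map ∂_2: C_2 → C_1 acts by ∂[p,q,r] = [q,r] − [p,r] + [p,q]. For instance
  ∂[1,2,3] = [2,3] − [1,3] + [1,2],
  ∂[0,3,5] = [3,5] − [0,5] + [0,3].
As a 12×8 matrix over Z this has rank 7, with invariant factors (1,1,1,1,1,1,1).

From H_k ≅ ker(∂_k) / im(∂_{k+1}) we obtain:

  H_0: rank C_0 − rank ∂_1 = 6 − 5 = 1, and the invariant factors of ∂_1 are all 1, so H_0 = Z.
  H_1: rank ker ∂_1 − rank ∂_2 = (12 − 5) − 7 = 0, and the invariant factors of ∂_2 are all 1, so H_1 = 0.
  H_2: rank ker ∂_2 − rank ∂_3 = (8 − 7) − 0 = 1, and there is no ∂_3, so H_2 = Z.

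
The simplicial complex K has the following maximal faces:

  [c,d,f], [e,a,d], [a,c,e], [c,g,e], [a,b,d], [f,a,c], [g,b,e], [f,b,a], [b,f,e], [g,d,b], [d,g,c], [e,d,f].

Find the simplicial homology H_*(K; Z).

Order the vertices as a < b < c < d < e < f < g. Listing each simplex with vertices in this order, K has dimension 2 with simplices:

  0-simplices (7): a, b, c, d, e, f, g
  1-simplices (18): ab, ac, ad, ae, af, bd, be, bf, bg, cd, ce, cf, cg, de, df, dg, ef, eg
  2-simplices (12): abd, abf, ace, acf, ade, bdg, bef, beg, cdf, cdg, ceg, def

giving chain groups C_0 ≅ Z^7, C_1 ≅ Z^18, C_2 ≅ Z^12.

The boundary map ∂_1: C_1 → C_0 is given by ∂[p,q] = [q] − [p]. For instance
  ∂dg = g − d.
The 7×18 boundary matrix has rank 6 and Smith normal form diag(1,1,1,1,1,1).

The boundary map ∂_2: C_2 → C_1 acts by ∂[p,q,r] = [q,r] − [p,r] + [p,q]. For instance
  ∂beg = eg − bg + be,
  ∂ace = ce − ae + ac.
The resulting 18×12 matrix has rank 12, and its Smith normal form has invariant factors (1,1,1,1,1,1,1,1,1,1,1,2).

Reading off H_k = ker ∂_k / im ∂_{k+1}:

  H_0: rank C_0 − rank ∂_1 = 7 − 6 = 1, and the invariant factors of ∂_1 are all 1, so H_0 ≅ Z.
  H_1: rank ker ∂_1 − rank ∂_2 = (18 − 6) − 12 = 0, and ∂_2 has invariant factor 2 > 1, so H_1 ≅ Z/2Z.
  H_2: rank ker ∂_2 − rank ∂_3 = (12 − 12) − 0 = 0, and there is no ∂_3, so H_2 ≅ 0.

As a check, the Euler characteristic is 7 − 18 + 12 = 1, which agrees with 1 − 0 + 0 = 1.

H_0 ≅ Z,  H_1 ≅ Z/2Z,  H_2 = 0.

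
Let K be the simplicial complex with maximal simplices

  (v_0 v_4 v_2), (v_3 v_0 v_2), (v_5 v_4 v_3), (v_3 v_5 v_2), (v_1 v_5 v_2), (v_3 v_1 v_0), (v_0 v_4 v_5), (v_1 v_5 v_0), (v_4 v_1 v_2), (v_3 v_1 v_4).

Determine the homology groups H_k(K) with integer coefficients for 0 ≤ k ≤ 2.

Order the vertices as v_0 < v_1 < v_2 < v_3 < v_4 < v_5. Listing each simplex with vertices in this order, K has dimension 2 with simplices:

  0-simplices (6): [v_0], [v_1], [v_2], [v_3], [v_4], [v_5]
  1-simplices (15): (15 of them)
  2-simplices (10): [v_0,v_1,v_3], [v_0,v_1,v_5], [v_0,v_2,v_3], [v_0,v_2,v_4], [v_0,v_4,v_5], [v_1,v_2,v_4], [v_1,v_2,v_5], [v_1,v_3,v_4], [v_2,v_3,v_5], [v_3,v_4,v_5]

giving chain groups C_0 ≅ Z^6, C_1 ≅ Z^15, C_2 ≅ Z^10.

Boundary ∂_1: C_1 → C_0 is given by ∂[p,q] = [q] − [p].
This gives a 6×15 integer matrix of rank 5; reducing to Smith normal form yields diagonal entries (1,1,1,1,1).

∂_2: C_2 → C_1 acts by ∂[p,q,r] = [q,r] − [p,r] + [p,q]. For instance
  ∂[v_0,v_1,v_3] = [v_1,v_3] − [v_0,v_3] + [v_0,v_1],
  ∂[v_1,v_3,v_4] = [v_3,v_4] − [v_1,v_4] + [v_1,v_3].
As a 15×10 matrix over Z this has rank 10, with invariant factors (1,1,1,1,1,1,1,1,1,2).

Now H_k = ker ∂_k / im ∂_{k+1}, so:

  H_0: rank C_0 − rank ∂_1 = 6 − 5 = 1, and the invariant factors of ∂_1 are all 1, so H_0 ≅ Z.
  H_1: rank ker ∂_1 − rank ∂_2 = (15 − 5) − 10 = 0, and ∂_2 has invariant factor 2 > 1, so H_1 ≅ Z/2.
  H_2: rank ker ∂_2 − rank ∂_3 = (10 − 10) − 0 = 0, and there is no ∂_3, so H_2 ≅ 0.

As a check, the Euler characteristic is 6 − 15 + 10 = 1, which agrees with 1 − 0 + 0 = 1.

H_0 = Z,  H_1 = Z/2,  H_2 = 0.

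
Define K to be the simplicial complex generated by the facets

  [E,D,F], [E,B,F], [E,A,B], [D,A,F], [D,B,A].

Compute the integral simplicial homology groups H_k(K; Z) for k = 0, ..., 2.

H_0 ≅ Z,  H_1 ≅ Z,  H_2 = 0.

Take the total order A < B < D < E < F on the vertex set. Then K (dimension 2) consists of the simplices:

  0-simplices (5): A, B, D, E, F
  1-simplices (10): AB, AD, AE, AF, BD, BE, BF, DE, DF, EF
  2-simplices (5): ABD, ABE, ADF, BEF, DEF

giving chain groups C_0 ≅ Z^5, C_1 ≅ Z^10, C_2 ≅ Z^5.

The boundary map ∂_1: C_1 → C_0 maps an edge to its endpoints' difference, ∂[p,q] = q − p. For instance
  ∂EF = F − E.
As a 5×10 matrix over Z this has rank 4, with invariant factors (1,1,1,1).

Boundary ∂_2: C_2 → C_1 maps a triangle to the signed sum of its edges. For instance
  ∂BEF = EF − BF + BE,
  ∂DEF = EF − DF + DE.
The 10×5 boundary matrix has rank 5 and Smith normal form diag(1,1,1,1,1).

Now H_k = ker ∂_k / im ∂_{k+1}, so:

  H_0: rank C_0 − rank ∂_1 = 5 − 4 = 1, and the invariant factors of ∂_1 are all 1, so H_0 ≅ Z.
  H_1: rank ker ∂_1 − rank ∂_2 = (10 − 4) − 5 = 1, and the invariant factors of ∂_2 are all 1, so H_1 ≅ Z.
  H_2: rank ker ∂_2 − rank ∂_3 = (5 − 5) − 0 = 0, and there is no ∂_3, so H_2 ≅ 0.

As a check, the Euler characteristic is 5 − 10 + 5 = 0, which agrees with 1 − 1 + 0 = 0.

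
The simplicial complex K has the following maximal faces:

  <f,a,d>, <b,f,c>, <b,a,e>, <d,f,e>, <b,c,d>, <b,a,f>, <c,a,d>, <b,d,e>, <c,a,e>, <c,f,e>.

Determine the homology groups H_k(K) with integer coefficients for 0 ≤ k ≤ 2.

H_0 = Z,  H_1 = Z/2,  H_2 = 0.

Order the vertices as a < b < c < d < e < f. Listing each simplex with vertices in this order, K has dimension 2 with simplices:

  0-simplices (6): a, b, c, d, e, f
  1-simplices (15): ab, ac, ad, ae, af, bc, bd, be, bf, cd, ce, cf, de, df, ef
  2-simplices (10): abe, abf, acd, ace, adf, bcd, bcf, bde, cef, def

Hence C_0 ≅ Z^6, C_1 ≅ Z^15, C_2 ≅ Z^10.

∂_1: C_1 → C_0 is given by ∂[p,q] = [q] − [p].
As a 6×15 matrix over Z this has rank 5, with invariant factors (1,1,1,1,1).

Boundary ∂_2: C_2 → C_1 maps a triangle to the signed sum of its edges. For instance
  ∂cef = ef − cf + ce,
  ∂bde = de − be + bd.
As a 15×10 matrix over Z this has rank 10, with invariant factors (1,1,1,1,1,1,1,1,1,2).

Now H_k = ker ∂_k / im ∂_{k+1}, so:

  H_0: rank C_0 − rank ∂_1 = 6 − 5 = 1, and the invariant factors of ∂_1 are all 1, so H_0 ≅ Z.
  H_1: rank ker ∂_1 − rank ∂_2 = (15 − 5) − 10 = 0, and ∂_2 has invariant factor 2 > 1, so H_1 ≅ Z/2.
  H_2: rank ker ∂_2 − rank ∂_3 = (10 − 10) − 0 = 0, and there is no ∂_3, so H_2 ≅ 0.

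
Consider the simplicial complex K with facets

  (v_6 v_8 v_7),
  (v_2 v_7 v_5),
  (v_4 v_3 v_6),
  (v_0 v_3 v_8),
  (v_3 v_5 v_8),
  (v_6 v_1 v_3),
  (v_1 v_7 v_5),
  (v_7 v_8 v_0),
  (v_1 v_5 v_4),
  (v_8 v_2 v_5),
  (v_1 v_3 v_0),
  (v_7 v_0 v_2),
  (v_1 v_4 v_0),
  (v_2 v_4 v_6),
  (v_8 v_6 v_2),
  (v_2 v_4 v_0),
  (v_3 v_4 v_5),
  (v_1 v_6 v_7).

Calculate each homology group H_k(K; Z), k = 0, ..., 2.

H_0 ≅ Z,  H_1 ≅ Z ⊕ Z_2,  H_2 = 0.

Fix the vertex order v_0 < v_1 < v_2 < v_3 < v_4 < v_5 < v_6 < v_7 < v_8 and write every simplex with vertices in increasing order. Then dim K = 2 and the simplices of K are:

  0-simplices (9): [v_0], [v_1], [v_2], [v_3], [v_4], [v_5], [v_6], [v_7], [v_8]
  1-simplices (27): (27 of them)
  2-simplices (18): (18 of them)

Hence C_0 ≅ Z^9, C_1 ≅ Z^27, C_2 ≅ Z^18.

Boundary ∂_1: C_1 → C_0 sends each edge [p,q] (with p < q) to q − p. For instance
  ∂[v_0,v_4] = [v_4] − [v_0].
The 9×27 boundary matrix has rank 8 and Smith normal form diag(1,1,1,1,1,1,1,1).

∂_2: C_2 → C_1 acts by ∂[p,q,r] = [q,r] − [p,r] + [p,q]. For instance
  ∂[v_6,v_7,v_8] = [v_7,v_8] − [v_6,v_8] + [v_6,v_7],
  ∂[v_0,v_3,v_8] = [v_3,v_8] − [v_0,v_8] + [v_0,v_3].
The resulting 27×18 matrix has rank 18, and its Smith normal form has invariant factors (1,1,1,1,1,1,1,1,1,1,1,1,1,1,1,1,1,2).

Now H_k = ker ∂_k / im ∂_{k+1}, so:

  H_0: rank C_0 − rank ∂_1 = 9 − 8 = 1, and the invariant factors of ∂_1 are all 1, so H_0 ≅ Z.
  H_1: rank ker ∂_1 − rank ∂_2 = (27 − 8) − 18 = 1, and ∂_2 has invariant factor 2 > 1, so H_1 ≅ Z ⊕ Z_2.
  H_2: rank ker ∂_2 − rank ∂_3 = (18 − 18) − 0 = 0, and there is no ∂_3, so H_2 ≅ 0.

As a check, the Euler characteristic is 9 − 27 + 18 = 0, which agrees with 1 − 1 + 0 = 0.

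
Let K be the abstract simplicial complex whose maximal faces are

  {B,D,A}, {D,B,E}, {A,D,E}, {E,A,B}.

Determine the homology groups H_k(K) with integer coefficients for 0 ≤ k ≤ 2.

Fix the vertex order A < B < D < E and write every simplex with vertices in increasing order. Then dim K = 2 and the simplices of K are:

  0-simplices (4): A, B, D, E
  1-simplices (6): AB, AD, AE, BD, BE, DE
  2-simplices (4): ABD, ABE, ADE, BDE

giving chain groups C_0 ≅ Z^4, C_1 ≅ Z^6, C_2 ≅ Z^4.

The boundary map ∂_1: C_1 → C_0 is given by ∂[p,q] = [q] − [p]. For instance
  ∂AE = E − A.
This gives a 4×6 integer matrix of rank 3; reducing to Smith normal form yields diagonal entries (1,1,1).

The boundary map ∂_2: C_2 → C_1 acts by ∂[p,q,r] = [q,r] − [p,r] + [p,q]. For instance
  ∂ABD = BD − AD + AB,
  ∂ADE = DE − AE + AD.
The resulting 6×4 matrix has rank 3, and its Smith normal form has invariant factors (1,1,1).

Now H_k = ker ∂_k / im ∂_{k+1}, so:

  H_0: rank C_0 − rank ∂_1 = 4 − 3 = 1, and the invariant factors of ∂_1 are all 1, so H_0 = Z.
  H_1: rank ker ∂_1 − rank ∂_2 = (6 − 3) − 3 = 0, and the invariant factors of ∂_2 are all 1, so H_1 = 0.
  H_2: rank ker ∂_2 − rank ∂_3 = (4 − 3) − 0 = 1, and there is no ∂_3, so H_2 = Z.

As a check, the Euler characteristic is 4 − 6 + 4 = 2, which agrees with 1 − 0 + 1 = 2.
(K is a triangulation of the 2-sphere S^2.)

H_0 = Z,  H_1 = 0,  H_2 = Z.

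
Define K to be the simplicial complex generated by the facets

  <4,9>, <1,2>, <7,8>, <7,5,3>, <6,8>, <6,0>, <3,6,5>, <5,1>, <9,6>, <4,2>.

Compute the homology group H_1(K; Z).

Order the vertices as 0 < 1 < 2 < 3 < 4 < 5 < 6 < 7 < 8 < 9. Listing each simplex with vertices in this order, K has dimension 2 with simplices:

  0-simplices (10): [0], [1], [2], [3], [4], [5], [6], [7], [8], [9]
  1-simplices (13): [0,6], [1,2], [1,5], [2,4], [3,5], [3,6], [3,7], [4,9], [5,6], [5,7], [6,8], [6,9], [7,8]
  2-simplices (2): [3,5,6], [3,5,7]

giving chain groups C_0 ≅ Z^10, C_1 ≅ Z^13, C_2 ≅ Z^2.

∂_1: C_1 → C_0 is given by ∂[p,q] = [q] − [p]. For instance
  ∂[5,6] = [6] − [5].
As a 10×13 matrix over Z this has rank 9, with invariant factors (1,1,1,1,1,1,1,1,1).

The boundary map ∂_2: C_2 → C_1 maps a triangle to the signed sum of its edges. For instance
  ∂[3,5,6] = [5,6] − [3,6] + [3,5],
  ∂[3,5,7] = [5,7] − [3,7] + [3,5].
The 13×2 boundary matrix has rank 2 and Smith normal form diag(1,1).

Reading off H_k = ker ∂_k / im ∂_{k+1}:

  H_1: rank ker ∂_1 − rank ∂_2 = (13 − 9) − 2 = 2, and the invariant factors of ∂_2 are all 1, so H_1 ≅ Z^2.

H_1 = Z^2.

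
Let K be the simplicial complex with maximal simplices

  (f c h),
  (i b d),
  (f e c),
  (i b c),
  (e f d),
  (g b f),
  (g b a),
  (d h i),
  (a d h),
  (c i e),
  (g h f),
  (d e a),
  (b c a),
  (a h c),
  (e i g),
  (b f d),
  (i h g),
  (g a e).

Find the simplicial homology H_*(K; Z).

Fix the vertex order a < b < c < d < e < f < g < h < i and write every simplex with vertices in increasing order. Then dim K = 2 and the simplices of K are:

  0-simplices (9): a, b, c, d, e, f, g, h, i
  1-simplices (27): ab, ac, ad, ae, ag, ah, bc, bd, bf, bg, bi, ce, cf, ch, ci, de, df, dh, di, ef, eg, ei, fg, fh, gh, gi, hi
  2-simplices (18): abc, abg, ach, ade, adh, aeg, bci, bdf, bdi, bfg, cef, cei, cfh, def, dhi, egi, fgh, ghi

so the chain groups are C_0 ≅ Z^9, C_1 ≅ Z^27, C_2 ≅ Z^18.

The boundary map ∂_1: C_1 → C_0 maps an edge to its endpoints' difference, ∂[p,q] = q − p.
This gives a 9×27 integer matrix of rank 8; reducing to Smith normal form yields diagonal entries (1,1,1,1,1,1,1,1).

The boundary map ∂_2: C_2 → C_1 sends each 2-simplex [p,q,r] to [q,r] − [p,r] + [p,q]. For instance
  ∂cei = ei − ci + ce,
  ∂ghi = hi − gi + gh.
As a 27×18 matrix over Z this has rank 17, with invariant factors (1,1,1,1,1,1,1,1,1,1,1,1,1,1,1,1,1).

From H_k ≅ ker(∂_k) / im(∂_{k+1}) we obtain:

  H_0: rank C_0 − rank ∂_1 = 9 − 8 = 1, and the invariant factors of ∂_1 are all 1, so H_0 = Z.
  H_1: rank ker ∂_1 − rank ∂_2 = (27 − 8) − 17 = 2, and the invariant factors of ∂_2 are all 1, so H_1 = Z^2.
  H_2: rank ker ∂_2 − rank ∂_3 = (18 − 17) − 0 = 1, and there is no ∂_3, so H_2 = Z.

As a check, the Euler characteristic is 9 − 27 + 18 = 0, which agrees with 1 − 2 + 1 = 0.
(K is a triangulation of the torus T^2.)

H_0 ≅ Z,  H_1 ≅ Z^2,  H_2 ≅ Z.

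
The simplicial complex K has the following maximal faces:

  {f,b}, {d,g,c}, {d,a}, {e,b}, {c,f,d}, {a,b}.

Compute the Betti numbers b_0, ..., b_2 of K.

Take the total order a < b < c < d < e < f < g on the vertex set. Then K (dimension 2) consists of the simplices:

  0-simplices (7): a, b, c, d, e, f, g
  1-simplices (9): ab, ad, be, bf, cd, cf, cg, df, dg
  2-simplices (2): cdf, cdg

Hence C_0 ≅ Z^7, C_1 ≅ Z^9, C_2 ≅ Z^2.

The boundary map ∂_1: C_1 → C_0 is given by ∂[p,q] = [q] − [p]. For instance
  ∂df = f − d.
As a 7×9 matrix over Z this has rank 6, with invariant factors (1,1,1,1,1,1).

Boundary ∂_2: C_2 → C_1 acts by ∂[p,q,r] = [q,r] − [p,r] + [p,q]. For instance
  ∂cdg = dg − cg + cd,
  ∂cdf = df − cf + cd.
This gives a 9×2 integer matrix of rank 2; reducing to Smith normal form yields diagonal entries (1,1).

Now H_k = ker ∂_k / im ∂_{k+1}, so:

  H_0: rank C_0 − rank ∂_1 = 7 − 6 = 1, and the invariant factors of ∂_1 are all 1, so H_0 ≅ Z.
  H_1: rank ker ∂_1 − rank ∂_2 = (9 − 6) − 2 = 1, and the invariant factors of ∂_2 are all 1, so H_1 ≅ Z.
  H_2: rank ker ∂_2 − rank ∂_3 = (2 − 2) − 0 = 0, and there is no ∂_3, so H_2 ≅ 0.

Hence the Betti numbers are b_0 = 1, b_1 = 1, b_2 = 0.

b_0 = 1, b_1 = 1, b_2 = 0.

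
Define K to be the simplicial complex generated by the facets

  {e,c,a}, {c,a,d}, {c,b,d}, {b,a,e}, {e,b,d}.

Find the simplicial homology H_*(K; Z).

Take the total order a < b < c < d < e on the vertex set. Then K (dimension 2) consists of the simplices:

  0-simplices (5): a, b, c, d, e
  1-simplices (10): ab, ac, ad, ae, bc, bd, be, cd, ce, de
  2-simplices (5): abe, acd, ace, bcd, bde

so the chain groups are C_0 ≅ Z^5, C_1 ≅ Z^10, C_2 ≅ Z^5.

The boundary map ∂_1: C_1 → C_0 sends each edge [p,q] (with p < q) to q − p. For instance
  ∂ac = c − a.
The resulting 5×10 matrix has rank 4, and its Smith normal form has invariant factors (1,1,1,1).

∂_2: C_2 → C_1 sends each 2-simplex [p,q,r] to [q,r] − [p,r] + [p,q]. For instance
  ∂abe = be − ae + ab,
  ∂bde = de − be + bd.
This gives a 10×5 integer matrix of rank 5; reducing to Smith normal form yields diagonal entries (1,1,1,1,1).

Now H_k = ker ∂_k / im ∂_{k+1}, so:

  H_0: rank C_0 − rank ∂_1 = 5 − 4 = 1, and the invariant factors of ∂_1 are all 1, so H_0 = Z.
  H_1: rank ker ∂_1 − rank ∂_2 = (10 − 4) − 5 = 1, and the invariant factors of ∂_2 are all 1, so H_1 = Z.
  H_2: rank ker ∂_2 − rank ∂_3 = (5 − 5) − 0 = 0, and there is no ∂_3, so H_2 = 0.

H_0 ≅ Z,  H_1 ≅ Z,  H_2 = 0.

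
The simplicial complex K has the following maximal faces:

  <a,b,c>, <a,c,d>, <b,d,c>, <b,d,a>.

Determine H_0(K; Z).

Take the total order a < b < c < d on the vertex set. Then K (dimension 2) consists of the simplices:

  0-simplices (4): a, b, c, d
  1-simplices (6): ab, ac, ad, bc, bd, cd
  2-simplices (4): abc, abd, acd, bcd

giving chain groups C_0 ≅ Z^4, C_1 ≅ Z^6, C_2 ≅ Z^4.

Boundary ∂_1: C_1 → C_0 maps an edge to its endpoints' difference, ∂[p,q] = q − p. For instance
  ∂ac = c − a.
The resulting 4×6 matrix has rank 3, and its Smith normal form has invariant factors (1,1,1).

Boundary ∂_2: C_2 → C_1 maps a triangle to the signed sum of its edges. For instance
  ∂abc = bc − ac + ab,
  ∂acd = cd − ad + ac.
This gives a 6×4 integer matrix of rank 3; reducing to Smith normal form yields diagonal entries (1,1,1).

From H_k ≅ ker(∂_k) / im(∂_{k+1}) we obtain:

  H_0: rank C_0 − rank ∂_1 = 4 − 3 = 1, and the invariant factors of ∂_1 are all 1, so H_0 ≅ Z.

(K is a triangulation of the 2-sphere S^2.)

H_0 ≅ Z.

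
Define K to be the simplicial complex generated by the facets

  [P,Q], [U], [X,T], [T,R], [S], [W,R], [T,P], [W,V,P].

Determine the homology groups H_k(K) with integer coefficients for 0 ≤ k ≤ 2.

H_0 ≅ Z^3,  H_1 ≅ Z,  H_2 = 0.

Fix the vertex order P < Q < R < S < T < U < V < W < X and write every simplex with vertices in increasing order. Then dim K = 2 and the simplices of K are:

  0-simplices (9): P, Q, R, S, T, U, V, W, X
  1-simplices (8): PQ, PT, PV, PW, RT, RW, TX, VW
  2-simplices (1): PVW

giving chain groups C_0 ≅ Z^9, C_1 ≅ Z^8, C_2 ≅ Z^1.

∂_1: C_1 → C_0 sends each edge [p,q] (with p < q) to q − p. For instance
  ∂PV = V − P.
The resulting 9×8 matrix has rank 6, and its Smith normal form has invariant factors (1,1,1,1,1,1).

∂_2: C_2 → C_1 sends each 2-simplex [p,q,r] to [q,r] − [p,r] + [p,q]. For instance
  ∂PVW = VW − PW + PV.
This gives a 8×1 integer matrix of rank 1; reducing to Smith normal form yields diagonal entries (1).

Computing H_k = (kernel of ∂_k) / (image of ∂_{k+1}):

  H_0: rank C_0 − rank ∂_1 = 9 − 6 = 3, and the invariant factors of ∂_1 are all 1, so H_0 = Z^3.
  H_1: rank ker ∂_1 − rank ∂_2 = (8 − 6) − 1 = 1, and the invariant factors of ∂_2 are all 1, so H_1 = Z.
  H_2: rank ker ∂_2 − rank ∂_3 = (1 − 1) − 0 = 0, and there is no ∂_3, so H_2 = 0.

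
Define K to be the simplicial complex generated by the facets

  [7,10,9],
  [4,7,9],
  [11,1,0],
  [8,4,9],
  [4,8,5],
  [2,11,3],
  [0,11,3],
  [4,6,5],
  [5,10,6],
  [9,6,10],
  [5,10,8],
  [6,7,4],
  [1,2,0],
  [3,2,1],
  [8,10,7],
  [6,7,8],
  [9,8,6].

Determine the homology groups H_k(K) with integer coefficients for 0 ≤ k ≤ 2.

We work with the vertex ordering 0 < 1 < 2 < 3 < 4 < 5 < 6 < 7 < 8 < 9 < 10 < 11. The simplices of K, each written with vertices in increasing order, are:

  0-simplices (12): [0], [1], [2], [3], [4], [5], [6], [7], [8], [9], [10], [11]
  1-simplices (28): (28 of them)
  2-simplices (17): [0,1,2], [0,1,11], [0,3,11], [1,2,3], [2,3,11], [4,5,6], [4,5,8], [4,6,7], [4,7,9], [4,8,9], [5,6,10], [5,8,10], [6,7,8], [6,8,9], [6,9,10], [7,8,10], [7,9,10]

giving chain groups C_0 ≅ Z^12, C_1 ≅ Z^28, C_2 ≅ Z^17.

∂_1: C_1 → C_0 is given by ∂[p,q] = [q] − [p].
This gives a 12×28 integer matrix of rank 10; reducing to Smith normal form yields diagonal entries (1,1,1,1,1,1,1,1,1,1).

Boundary ∂_2: C_2 → C_1 maps a triangle to the signed sum of its edges. For instance
  ∂[0,3,11] = [3,11] − [0,11] + [0,3],
  ∂[4,6,7] = [6,7] − [4,7] + [4,6].
The 28×17 boundary matrix has rank 17 and Smith normal form diag(1,1,1,1,1,1,1,1,1,1,1,1,1,1,1,1,2).

From H_k ≅ ker(∂_k) / im(∂_{k+1}) we obtain:

  H_0: rank C_0 − rank ∂_1 = 12 − 10 = 2, and the invariant factors of ∂_1 are all 1, so H_0 = Z^2.
  H_1: rank ker ∂_1 − rank ∂_2 = (28 − 10) − 17 = 1, and ∂_2 has invariant factor 2 > 1, so H_1 = Z ⊕ Z/2.
  H_2: rank ker ∂_2 − rank ∂_3 = (17 − 17) − 0 = 0, and there is no ∂_3, so H_2 = 0.

(K is a triangulation of the disjoint union of the Möbius band and the real projective plane RP^2.)

H_0 ≅ Z^2,  H_1 ≅ Z ⊕ Z/2,  H_2 = 0.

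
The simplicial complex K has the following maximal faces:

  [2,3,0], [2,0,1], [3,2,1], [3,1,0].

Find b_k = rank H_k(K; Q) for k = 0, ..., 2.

Order the vertices as 0 < 1 < 2 < 3. Listing each simplex with vertices in this order, K has dimension 2 with simplices:

  0-simplices (4): [0], [1], [2], [3]
  1-simplices (6): [0,1], [0,2], [0,3], [1,2], [1,3], [2,3]
  2-simplices (4): [0,1,2], [0,1,3], [0,2,3], [1,2,3]

Hence C_0 ≅ Z^4, C_1 ≅ Z^6, C_2 ≅ Z^4.

Boundary ∂_1: C_1 → C_0 maps an edge to its endpoints' difference, ∂[p,q] = q − p. For instance
  ∂[1,3] = [3] − [1].
The resulting 4×6 matrix has rank 3, and its Smith normal form has invariant factors (1,1,1).

Boundary ∂_2: C_2 → C_1 sends each 2-simplex [p,q,r] to [q,r] − [p,r] + [p,q]. For instance
  ∂[0,2,3] = [2,3] − [0,3] + [0,2],
  ∂[0,1,2] = [1,2] − [0,2] + [0,1].
The 6×4 boundary matrix has rank 3 and Smith normal form diag(1,1,1).

From H_k ≅ ker(∂_k) / im(∂_{k+1}) we obtain:

  H_0: rank C_0 − rank ∂_1 = 4 − 3 = 1, and the invariant factors of ∂_1 are all 1, so H_0 = Z.
  H_1: rank ker ∂_1 − rank ∂_2 = (6 − 3) − 3 = 0, and the invariant factors of ∂_2 are all 1, so H_1 = 0.
  H_2: rank ker ∂_2 − rank ∂_3 = (4 − 3) − 0 = 1, and there is no ∂_3, so H_2 = Z.

Hence the Betti numbers are b_0 = 1, b_1 = 0, b_2 = 1.

b_0 = 1, b_1 = 0, b_2 = 1.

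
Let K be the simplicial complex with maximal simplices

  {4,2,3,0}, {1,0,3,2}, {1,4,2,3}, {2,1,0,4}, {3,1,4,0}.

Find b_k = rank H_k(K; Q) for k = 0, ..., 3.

b_0 = 1, b_1 = 0, b_2 = 0, b_3 = 1.

We work with the vertex ordering 0 < 1 < 2 < 3 < 4. The simplices of K, each written with vertices in increasing order, are:

  0-simplices (5): [0], [1], [2], [3], [4]
  1-simplices (10): [0,1], [0,2], [0,3], [0,4], [1,2], [1,3], [1,4], [2,3], [2,4], [3,4]
  2-simplices (10): [0,1,2], [0,1,3], [0,1,4], [0,2,3], [0,2,4], [0,3,4], [1,2,3], [1,2,4], [1,3,4], [2,3,4]
  3-simplices (5): [0,1,2,3], [0,1,2,4], [0,1,3,4], [0,2,3,4], [1,2,3,4]

giving chain groups C_0 ≅ Z^5, C_1 ≅ Z^10, C_2 ≅ Z^10, C_3 ≅ Z^5.

∂_1: C_1 → C_0 is given by ∂[p,q] = [q] − [p].
This gives a 5×10 integer matrix of rank 4; reducing to Smith normal form yields diagonal entries (1,1,1,1).

∂_2: C_2 → C_1 sends each 2-simplex [p,q,r] to [q,r] − [p,r] + [p,q]. For instance
  ∂[1,2,4] = [2,4] − [1,4] + [1,2],
  ∂[0,1,4] = [1,4] − [0,4] + [0,1].
As a 10×10 matrix over Z this has rank 6, with invariant factors (1,1,1,1,1,1).

The boundary map ∂_3: C_3 → C_2 sends each 3-simplex σ to the alternating sum Σ_i (−1)^i (σ with its i-th vertex removed). For instance
  ∂[0,2,3,4] = [2,3,4] − [0,3,4] + [0,2,4] − [0,2,3],
  ∂[1,2,3,4] = [2,3,4] − [1,3,4] + [1,2,4] − [1,2,3].
The resulting 10×5 matrix has rank 4, and its Smith normal form has invariant factors (1,1,1,1).

Computing H_k = (kernel of ∂_k) / (image of ∂_{k+1}):

  H_0: rank C_0 − rank ∂_1 = 5 − 4 = 1, and the invariant factors of ∂_1 are all 1, so H_0 = Z.
  H_1: rank ker ∂_1 − rank ∂_2 = (10 − 4) − 6 = 0, and the invariant factors of ∂_2 are all 1, so H_1 = 0.
  H_2: rank ker ∂_2 − rank ∂_3 = (10 − 6) − 4 = 0, and the invariant factors of ∂_3 are all 1, so H_2 = 0.
  H_3: rank ker ∂_3 − rank ∂_4 = (5 − 4) − 0 = 1, and there is no ∂_4, so H_3 = Z.

Hence the Betti numbers are b_0 = 1, b_1 = 0, b_2 = 0, b_3 = 1.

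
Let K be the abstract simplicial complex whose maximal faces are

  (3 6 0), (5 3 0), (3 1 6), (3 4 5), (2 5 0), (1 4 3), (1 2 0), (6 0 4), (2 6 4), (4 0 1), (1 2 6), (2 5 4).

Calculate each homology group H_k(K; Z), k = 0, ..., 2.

H_0 ≅ Z,  H_1 ≅ Z/2,  H_2 = 0.

Order the vertices as 0 < 1 < 2 < 3 < 4 < 5 < 6. Listing each simplex with vertices in this order, K has dimension 2 with simplices:

  0-simplices (7): [0], [1], [2], [3], [4], [5], [6]
  1-simplices (18): [0,1], [0,2], [0,3], [0,4], [0,5], [0,6], [1,2], [1,3], [1,4], [1,6], [2,4], [2,5], [2,6], [3,4], [3,5], [3,6], [4,5], [4,6]
  2-simplices (12): [0,1,2], [0,1,4], [0,2,5], [0,3,5], [0,3,6], [0,4,6], [1,2,6], [1,3,4], [1,3,6], [2,4,5], [2,4,6], [3,4,5]

so the chain groups are C_0 ≅ Z^7, C_1 ≅ Z^18, C_2 ≅ Z^12.

∂_1: C_1 → C_0 is given by ∂[p,q] = [q] − [p]. For instance
  ∂[0,5] = [5] − [0].
The 7×18 boundary matrix has rank 6 and Smith normal form diag(1,1,1,1,1,1).

The boundary map ∂_2: C_2 → C_1 acts by ∂[p,q,r] = [q,r] − [p,r] + [p,q]. For instance
  ∂[1,3,6] = [3,6] − [1,6] + [1,3],
  ∂[0,1,4] = [1,4] − [0,4] + [0,1].
The 18×12 boundary matrix has rank 12 and Smith normal form diag(1,1,1,1,1,1,1,1,1,1,1,2).

Computing H_k = (kernel of ∂_k) / (image of ∂_{k+1}):

  H_0: rank C_0 − rank ∂_1 = 7 − 6 = 1, and the invariant factors of ∂_1 are all 1, so H_0 = Z.
  H_1: rank ker ∂_1 − rank ∂_2 = (18 − 6) − 12 = 0, and ∂_2 has invariant factor 2 > 1, so H_1 = Z/2.
  H_2: rank ker ∂_2 − rank ∂_3 = (12 − 12) − 0 = 0, and there is no ∂_3, so H_2 = 0.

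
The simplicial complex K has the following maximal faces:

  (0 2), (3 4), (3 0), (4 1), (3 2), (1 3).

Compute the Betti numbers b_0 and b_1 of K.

Fix the vertex order 0 < 1 < 2 < 3 < 4 and write every simplex with vertices in increasing order. Then dim K = 1 and the simplices of K are:

  0-simplices (5): [0], [1], [2], [3], [4]
  1-simplices (6): [0,2], [0,3], [1,3], [1,4], [2,3], [3,4]

Hence C_0 ≅ Z^5, C_1 ≅ Z^6.

Boundary ∂_1: C_1 → C_0 is given by ∂[p,q] = [q] − [p]. For instance
  ∂[0,3] = [3] − [0].
The resulting 5×6 matrix has rank 4, and its Smith normal form has invariant factors (1,1,1,1).

From H_k ≅ ker(∂_k) / im(∂_{k+1}) we obtain:

  H_0: rank C_0 − rank ∂_1 = 5 − 4 = 1, and the invariant factors of ∂_1 are all 1, so H_0 = Z.
  H_1: rank ker ∂_1 − rank ∂_2 = (6 − 4) − 0 = 2, and there is no ∂_2, so H_1 = Z^2.

As a check, the Euler characteristic is 5 − 6 = -1, which agrees with 1 − 2 = -1.
(K is a triangulation of a wedge of 2 circles.)

Hence the Betti numbers are b_0 = 1, b_1 = 2.

b_0 = 1, b_1 = 2.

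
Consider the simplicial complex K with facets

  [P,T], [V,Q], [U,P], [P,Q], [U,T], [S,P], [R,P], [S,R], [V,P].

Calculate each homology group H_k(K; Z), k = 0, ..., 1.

H_0 ≅ Z,  H_1 ≅ Z^3.

Fix the vertex order P < Q < R < S < T < U < V and write every simplex with vertices in increasing order. Then dim K = 1 and the simplices of K are:

  0-simplices (7): P, Q, R, S, T, U, V
  1-simplices (9): PQ, PR, PS, PT, PU, PV, QV, RS, TU

Hence C_0 ≅ Z^7, C_1 ≅ Z^9.

Boundary ∂_1: C_1 → C_0 is given by ∂[p,q] = [q] − [p].
The 7×9 boundary matrix has rank 6 and Smith normal form diag(1,1,1,1,1,1).

Computing H_k = (kernel of ∂_k) / (image of ∂_{k+1}):

  H_0: rank C_0 − rank ∂_1 = 7 − 6 = 1, and the invariant factors of ∂_1 are all 1, so H_0 = Z.
  H_1: rank ker ∂_1 − rank ∂_2 = (9 − 6) − 0 = 3, and there is no ∂_2, so H_1 = Z^3.

As a check, the Euler characteristic is 7 − 9 = -2, which agrees with 1 − 3 = -2.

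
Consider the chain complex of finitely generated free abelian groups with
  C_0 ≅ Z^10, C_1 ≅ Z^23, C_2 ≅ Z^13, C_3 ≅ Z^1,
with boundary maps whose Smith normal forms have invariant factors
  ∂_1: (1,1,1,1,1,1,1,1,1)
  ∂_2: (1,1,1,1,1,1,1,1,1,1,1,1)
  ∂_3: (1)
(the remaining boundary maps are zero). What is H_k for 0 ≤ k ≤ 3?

H_0: b_0 = 10 − 0 − 9 = 1; torsion from ∂_1 factors > 1: none. So H_0 = Z.
H_1: b_1 = 23 − 9 − 12 = 2; torsion from ∂_2 factors > 1: none. So H_1 = Z^2.
H_2: b_2 = 13 − 12 − 1 = 0; torsion from ∂_3 factors > 1: none. So H_2 = 0.
H_3: b_3 = 1 − 1 − 0 = 0; torsion from ∂_4 factors > 1: none. So H_3 = 0.

H_0 = Z,  H_1 = Z^2,  H_2 = 0,  H_3 = 0.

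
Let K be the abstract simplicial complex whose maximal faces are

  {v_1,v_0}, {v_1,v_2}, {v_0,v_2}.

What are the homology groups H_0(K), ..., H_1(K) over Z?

Take the total order v_0 < v_1 < v_2 on the vertex set. Then K (dimension 1) consists of the simplices:

  0-simplices (3): [v_0], [v_1], [v_2]
  1-simplices (3): [v_0,v_1], [v_0,v_2], [v_1,v_2]

Hence C_0 ≅ Z^3, C_1 ≅ Z^3.

Boundary ∂_1: C_1 → C_0 sends each edge [p,q] (with p < q) to q − p.
The 3×3 boundary matrix has rank 2 and Smith normal form diag(1,1).

Computing H_k = (kernel of ∂_k) / (image of ∂_{k+1}):

  H_0: rank C_0 − rank ∂_1 = 3 − 2 = 1, and the invariant factors of ∂_1 are all 1, so H_0 ≅ Z.
  H_1: rank ker ∂_1 − rank ∂_2 = (3 − 2) − 0 = 1, and there is no ∂_2, so H_1 ≅ Z.

H_0 ≅ Z,  H_1 ≅ Z.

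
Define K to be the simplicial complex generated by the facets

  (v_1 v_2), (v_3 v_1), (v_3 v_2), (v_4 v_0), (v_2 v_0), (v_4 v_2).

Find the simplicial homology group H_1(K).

We work with the vertex ordering v_0 < v_1 < v_2 < v_3 < v_4. The simplices of K, each written with vertices in increasing order, are:

  0-simplices (5): [v_0], [v_1], [v_2], [v_3], [v_4]
  1-simplices (6): [v_0,v_2], [v_0,v_4], [v_1,v_2], [v_1,v_3], [v_2,v_3], [v_2,v_4]

giving chain groups C_0 ≅ Z^5, C_1 ≅ Z^6.

The boundary map ∂_1: C_1 → C_0 maps an edge to its endpoints' difference, ∂[p,q] = q − p. For instance
  ∂[v_0,v_2] = [v_2] − [v_0].
This gives a 5×6 integer matrix of rank 4; reducing to Smith normal form yields diagonal entries (1,1,1,1).

Reading off H_k = ker ∂_k / im ∂_{k+1}:

  H_1: rank ker ∂_1 − rank ∂_2 = (6 − 4) − 0 = 2, and there is no ∂_2, so H_1 ≅ Z^2.

(K is a triangulation of a wedge of 2 circles.)

H_1 = Z^2.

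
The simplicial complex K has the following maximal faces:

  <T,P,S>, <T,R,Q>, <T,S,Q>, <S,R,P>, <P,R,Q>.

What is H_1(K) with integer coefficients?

H_1 ≅ Z.

We work with the vertex ordering P < Q < R < S < T. The simplices of K, each written with vertices in increasing order, are:

  0-simplices (5): P, Q, R, S, T
  1-simplices (10): PQ, PR, PS, PT, QR, QS, QT, RS, RT, ST
  2-simplices (5): PQR, PRS, PST, QRT, QST

so the chain groups are C_0 ≅ Z^5, C_1 ≅ Z^10, C_2 ≅ Z^5.

∂_1: C_1 → C_0 maps an edge to its endpoints' difference, ∂[p,q] = q − p.
The resulting 5×10 matrix has rank 4, and its Smith normal form has invariant factors (1,1,1,1).

∂_2: C_2 → C_1 maps a triangle to the signed sum of its edges. For instance
  ∂PST = ST − PT + PS,
  ∂PQR = QR − PR + PQ.
This gives a 10×5 integer matrix of rank 5; reducing to Smith normal form yields diagonal entries (1,1,1,1,1).

Computing H_k = (kernel of ∂_k) / (image of ∂_{k+1}):

  H_1: rank ker ∂_1 − rank ∂_2 = (10 − 4) − 5 = 1, and the invariant factors of ∂_2 are all 1, so H_1 ≅ Z.

(K is a triangulation of the Möbius band.)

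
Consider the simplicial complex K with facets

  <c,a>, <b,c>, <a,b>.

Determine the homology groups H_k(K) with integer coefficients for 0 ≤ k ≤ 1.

H_0 ≅ Z,  H_1 ≅ Z.

Order the vertices as a < b < c. Listing each simplex with vertices in this order, K has dimension 1 with simplices:

  0-simplices (3): a, b, c
  1-simplices (3): ab, ac, bc

giving chain groups C_0 ≅ Z^3, C_1 ≅ Z^3.

Boundary ∂_1: C_1 → C_0 sends each edge [p,q] (with p < q) to q − p.
The 3×3 boundary matrix has rank 2 and Smith normal form diag(1,1).

From H_k ≅ ker(∂_k) / im(∂_{k+1}) we obtain:

  H_0: rank C_0 − rank ∂_1 = 3 − 2 = 1, and the invariant factors of ∂_1 are all 1, so H_0 = Z.
  H_1: rank ker ∂_1 − rank ∂_2 = (3 − 2) − 0 = 1, and there is no ∂_2, so H_1 = Z.

As a check, the Euler characteristic is 3 − 3 = 0, which agrees with 1 − 1 = 0.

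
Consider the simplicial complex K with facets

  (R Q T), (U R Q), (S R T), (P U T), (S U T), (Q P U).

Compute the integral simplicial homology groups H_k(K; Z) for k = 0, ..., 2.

H_0 ≅ Z,  H_1 ≅ Z,  H_2 = 0.

Fix the vertex order P < Q < R < S < T < U and write every simplex with vertices in increasing order. Then dim K = 2 and the simplices of K are:

  0-simplices (6): P, Q, R, S, T, U
  1-simplices (12): PQ, PT, PU, QR, QT, QU, RS, RT, RU, ST, SU, TU
  2-simplices (6): PQU, PTU, QRT, QRU, RST, STU

so the chain groups are C_0 ≅ Z^6, C_1 ≅ Z^12, C_2 ≅ Z^6.

The boundary map ∂_1: C_1 → C_0 maps an edge to its endpoints' difference, ∂[p,q] = q − p. For instance
  ∂ST = T − S.
As a 6×12 matrix over Z this has rank 5, with invariant factors (1,1,1,1,1).

Boundary ∂_2: C_2 → C_1 sends each 2-simplex [p,q,r] to [q,r] − [p,r] + [p,q]. For instance
  ∂QRT = RT − QT + QR,
  ∂PQU = QU − PU + PQ.
The resulting 12×6 matrix has rank 6, and its Smith normal form has invariant factors (1,1,1,1,1,1).

From H_k ≅ ker(∂_k) / im(∂_{k+1}) we obtain:

  H_0: rank C_0 − rank ∂_1 = 6 − 5 = 1, and the invariant factors of ∂_1 are all 1, so H_0 = Z.
  H_1: rank ker ∂_1 − rank ∂_2 = (12 − 5) − 6 = 1, and the invariant factors of ∂_2 are all 1, so H_1 = Z.
  H_2: rank ker ∂_2 − rank ∂_3 = (6 − 6) − 0 = 0, and there is no ∂_3, so H_2 = 0.

As a check, the Euler characteristic is 6 − 12 + 6 = 0, which agrees with 1 − 1 + 0 = 0.
(K is a triangulation of the cylinder S^1 x I.)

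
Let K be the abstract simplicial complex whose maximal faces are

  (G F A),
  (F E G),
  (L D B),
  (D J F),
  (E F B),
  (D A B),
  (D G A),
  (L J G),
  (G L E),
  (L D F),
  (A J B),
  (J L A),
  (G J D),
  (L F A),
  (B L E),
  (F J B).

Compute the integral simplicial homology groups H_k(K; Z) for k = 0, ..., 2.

We work with the vertex ordering A < B < D < E < F < G < J < L. The simplices of K, each written with vertices in increasing order, are:

  0-simplices (8): A, B, D, E, F, G, J, L
  1-simplices (24): AB, AD, AF, AG, AJ, AL, BD, BE, BF, BJ, BL, DF, DG, DJ, DL, EF, EG, EL, FG, FJ, FL, GJ, GL, JL
  2-simplices (16): ABD, ABJ, ADG, AFG, AFL, AJL, BDL, BEF, BEL, BFJ, DFJ, DFL, DGJ, EFG, EGL, GJL

giving chain groups C_0 ≅ Z^8, C_1 ≅ Z^24, C_2 ≅ Z^16.

Boundary ∂_1: C_1 → C_0 is given by ∂[p,q] = [q] − [p]. For instance
  ∂BE = E − B.
This gives a 8×24 integer matrix of rank 7; reducing to Smith normal form yields diagonal entries (1,1,1,1,1,1,1).

The boundary map ∂_2: C_2 → C_1 sends each 2-simplex [p,q,r] to [q,r] − [p,r] + [p,q]. For instance
  ∂AFG = FG − AG + AF,
  ∂DFJ = FJ − DJ + DF.
The 24×16 boundary matrix has rank 15 and Smith normal form diag(1,1,1,1,1,1,1,1,1,1,1,1,1,1,1).

Now H_k = ker ∂_k / im ∂_{k+1}, so:

  H_0: rank C_0 − rank ∂_1 = 8 − 7 = 1, and the invariant factors of ∂_1 are all 1, so H_0 ≅ Z.
  H_1: rank ker ∂_1 − rank ∂_2 = (24 − 7) − 15 = 2, and the invariant factors of ∂_2 are all 1, so H_1 ≅ Z^2.
  H_2: rank ker ∂_2 − rank ∂_3 = (16 − 15) − 0 = 1, and there is no ∂_3, so H_2 ≅ Z.

As a check, the Euler characteristic is 8 − 24 + 16 = 0, which agrees with 1 − 2 + 1 = 0.
(K is a triangulation of the torus T^2.)

H_0 = Z,  H_1 = Z^2,  H_2 = Z.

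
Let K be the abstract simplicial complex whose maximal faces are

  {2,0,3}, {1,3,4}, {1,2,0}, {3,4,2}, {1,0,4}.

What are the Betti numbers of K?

We work with the vertex ordering 0 < 1 < 2 < 3 < 4. The simplices of K, each written with vertices in increasing order, are:

  0-simplices (5): [0], [1], [2], [3], [4]
  1-simplices (10): [0,1], [0,2], [0,3], [0,4], [1,2], [1,3], [1,4], [2,3], [2,4], [3,4]
  2-simplices (5): [0,1,2], [0,1,4], [0,2,3], [1,3,4], [2,3,4]

Hence C_0 ≅ Z^5, C_1 ≅ Z^10, C_2 ≅ Z^5.

The boundary map ∂_1: C_1 → C_0 sends each edge [p,q] (with p < q) to q − p.
The resulting 5×10 matrix has rank 4, and its Smith normal form has invariant factors (1,1,1,1).

Boundary ∂_2: C_2 → C_1 sends each 2-simplex [p,q,r] to [q,r] − [p,r] + [p,q]. For instance
  ∂[1,3,4] = [3,4] − [1,4] + [1,3],
  ∂[2,3,4] = [3,4] − [2,4] + [2,3].
As a 10×5 matrix over Z this has rank 5, with invariant factors (1,1,1,1,1).

Now H_k = ker ∂_k / im ∂_{k+1}, so:

  H_0: rank C_0 − rank ∂_1 = 5 − 4 = 1, and the invariant factors of ∂_1 are all 1, so H_0 ≅ Z.
  H_1: rank ker ∂_1 − rank ∂_2 = (10 − 4) − 5 = 1, and the invariant factors of ∂_2 are all 1, so H_1 ≅ Z.
  H_2: rank ker ∂_2 − rank ∂_3 = (5 − 5) − 0 = 0, and there is no ∂_3, so H_2 ≅ 0.

Hence the Betti numbers are b_0 = 1, b_1 = 1, b_2 = 0.

b_0 = 1, b_1 = 1, b_2 = 0.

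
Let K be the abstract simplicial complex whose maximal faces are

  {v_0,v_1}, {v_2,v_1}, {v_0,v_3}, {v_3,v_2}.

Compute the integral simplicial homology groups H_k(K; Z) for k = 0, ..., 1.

H_0 ≅ Z,  H_1 ≅ Z.

Take the total order v_0 < v_1 < v_2 < v_3 on the vertex set. Then K (dimension 1) consists of the simplices:

  0-simplices (4): [v_0], [v_1], [v_2], [v_3]
  1-simplices (4): [v_0,v_1], [v_0,v_3], [v_1,v_2], [v_2,v_3]

giving chain groups C_0 ≅ Z^4, C_1 ≅ Z^4.

The boundary map ∂_1: C_1 → C_0 sends each edge [p,q] (with p < q) to q − p.
As a 4×4 matrix over Z this has rank 3, with invariant factors (1,1,1).

Now H_k = ker ∂_k / im ∂_{k+1}, so:

  H_0: rank C_0 − rank ∂_1 = 4 − 3 = 1, and the invariant factors of ∂_1 are all 1, so H_0 = Z.
  H_1: rank ker ∂_1 − rank ∂_2 = (4 − 3) − 0 = 1, and there is no ∂_2, so H_1 = Z.

As a check, the Euler characteristic is 4 − 4 = 0, which agrees with 1 − 1 = 0.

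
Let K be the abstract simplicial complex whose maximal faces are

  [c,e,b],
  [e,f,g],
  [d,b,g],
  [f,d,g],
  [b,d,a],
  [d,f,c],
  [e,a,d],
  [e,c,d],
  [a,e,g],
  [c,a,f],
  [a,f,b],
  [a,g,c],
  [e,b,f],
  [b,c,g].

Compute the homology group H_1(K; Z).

H_1 ≅ Z^2.

We work with the vertex ordering a < b < c < d < e < f < g. The simplices of K, each written with vertices in increasing order, are:

  0-simplices (7): a, b, c, d, e, f, g
  1-simplices (21): ab, ac, ad, ae, af, ag, bc, bd, be, bf, bg, cd, ce, cf, cg, de, df, dg, ef, eg, fg
  2-simplices (14): abd, abf, acf, acg, ade, aeg, bce, bcg, bdg, bef, cde, cdf, dfg, efg

giving chain groups C_0 ≅ Z^7, C_1 ≅ Z^21, C_2 ≅ Z^14.

The boundary map ∂_1: C_1 → C_0 is given by ∂[p,q] = [q] − [p].
The 7×21 boundary matrix has rank 6 and Smith normal form diag(1,1,1,1,1,1).

The boundary map ∂_2: C_2 → C_1 maps a triangle to the signed sum of its edges. For instance
  ∂efg = fg − eg + ef,
  ∂aeg = eg − ag + ae.
The 21×14 boundary matrix has rank 13 and Smith normal form diag(1,1,1,1,1,1,1,1,1,1,1,1,1).

Now H_k = ker ∂_k / im ∂_{k+1}, so:

  H_1: rank ker ∂_1 − rank ∂_2 = (21 − 6) − 13 = 2, and the invariant factors of ∂_2 are all 1, so H_1 ≅ Z^2.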